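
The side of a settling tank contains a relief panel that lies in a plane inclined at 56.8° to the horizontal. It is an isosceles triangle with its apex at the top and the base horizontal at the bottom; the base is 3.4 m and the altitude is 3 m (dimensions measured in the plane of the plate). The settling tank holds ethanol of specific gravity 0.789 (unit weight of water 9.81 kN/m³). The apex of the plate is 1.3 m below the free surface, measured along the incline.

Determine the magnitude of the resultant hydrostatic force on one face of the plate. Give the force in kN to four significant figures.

γ = 0.789 × 9.81 = 7.74009 kN/m³.
Let θ = 56.8° be the plate's angle to the horizontal; measure y along the incline from where the plane meets the free surface. Vertical depth h = y·sinθ with sinθ = 0.836764.
With the apex up, the centroid sits 2h/3 = 2 × 3/3 = 2 m below the apex, so y_c = 1.3 + 2 = 3.3 m and h_c = 3.3 × 0.836764 = 2.76132 m.
A = ½ × 3.4 × 3 = 5.1 m².
Resultant F = γ·h_c·A = 7.74009 × 2.76132 × 5.1 = 109.002 kN.

F ≈ 109.0 kN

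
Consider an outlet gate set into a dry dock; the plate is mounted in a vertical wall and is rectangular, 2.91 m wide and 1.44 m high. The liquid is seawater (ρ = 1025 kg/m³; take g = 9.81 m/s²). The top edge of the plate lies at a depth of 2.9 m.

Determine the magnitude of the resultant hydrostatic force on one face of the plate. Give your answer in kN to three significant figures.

γ = ρg = 1025 × 9.81 / 1000 = 10.05525 kN/m³.
The centroid lies 1.44/2 = 0.72 m below the top edge, so the centroid depth is h_c = 2.9 + 0.72 = 3.62 m.
A = 2.91 × 1.44 = 4.1904 m².
Resultant F = γ·h_c·A = 10.05525 × 3.62 × 4.1904 = 152.531 kN.

F ≈ 153 kN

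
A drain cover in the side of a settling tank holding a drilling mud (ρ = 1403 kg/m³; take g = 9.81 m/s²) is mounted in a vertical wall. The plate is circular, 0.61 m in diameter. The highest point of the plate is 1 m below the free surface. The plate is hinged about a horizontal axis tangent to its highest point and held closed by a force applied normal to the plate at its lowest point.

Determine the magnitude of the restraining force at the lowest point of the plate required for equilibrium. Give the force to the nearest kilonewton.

γ = ρg = 1403 × 9.81 / 1000 = 13.76343 kN/m³.
The centroid is at the centre, 0.305 m below the top of the plate, so the centroid depth is h_c = 1 + 0.305 = 1.305 m.
A = π(0.305)² = 0.292247 m².
Resultant F = γ·h_c·A = 13.76343 × 1.305 × 0.292247 = 5.24913 kN.
I_c = πr⁴/4 = π × 0.305⁴/4 = 0.00679656 m⁴.
Centre of pressure: y_p = y_c + I_c/(y_c·A) = 1.305 + 0.00679656/(1.305 × 0.292247) = 1.305 + 0.0178209 = 1.32282 m along the plane.
The resultant acts 0.305 + 0.0178209 = 0.322821 m (along the plate) below the hinge at the top edge, so the moment about the hinge is M = F × 0.322821 = 5.24913 × 0.322821 = 1.69453 kN·m.
A normal force at the bottom, 0.61 m from the hinge, must supply this moment: P = 1.69453/0.61 = 2.77792 kN.

P ≈ 3 kN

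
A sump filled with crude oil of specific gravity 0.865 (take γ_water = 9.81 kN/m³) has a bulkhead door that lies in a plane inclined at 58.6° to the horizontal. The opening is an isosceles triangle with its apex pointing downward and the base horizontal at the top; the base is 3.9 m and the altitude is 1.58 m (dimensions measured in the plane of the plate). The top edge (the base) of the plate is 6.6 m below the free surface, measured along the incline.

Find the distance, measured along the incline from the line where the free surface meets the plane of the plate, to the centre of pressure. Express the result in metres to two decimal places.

γ = 0.865 × 9.81 = 8.48565 kN/m³.
Let θ = 58.6° be the plate's angle to the horizontal; measure y along the incline from where the plane meets the free surface. Vertical depth h = y·sinθ with sinθ = 0.853551.
With the apex down, the centroid sits h/3 = 1.58/3 = 0.526667 m below the base (the top edge), so y_c = 6.6 + 0.526667 = 7.12667 m and h_c = 7.12667 × 0.853551 = 6.08298 m.
A = ½ × 3.9 × 1.58 = 3.081 m².
Resultant F = γ·h_c·A = 8.48565 × 6.08298 × 3.081 = 159.035 kN.
I_c = b·h³/36 = 3.9 × 1.58³/36 = 0.4273 m⁴.
Centre of pressure: y_p = y_c + I_c/(y_c·A) = 7.12667 + 0.4273/(7.12667 × 3.081) = 7.12667 + 0.0194605 = 7.14613 m along the plane.

y_p = 7.15 m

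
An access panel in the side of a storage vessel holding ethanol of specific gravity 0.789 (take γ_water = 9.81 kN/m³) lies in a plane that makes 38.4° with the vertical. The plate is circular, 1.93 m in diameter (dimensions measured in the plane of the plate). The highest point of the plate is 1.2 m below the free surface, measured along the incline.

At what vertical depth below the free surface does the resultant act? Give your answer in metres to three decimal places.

γ = 0.789 × 9.81 = 7.74009 kN/m³.
The plate makes 38.4° with the vertical, i.e. θ = 90° − 38.4° = 51.6° to the horizontal. Measuring y along the incline from the free-surface line, vertical depth h = y·sinθ with sinθ = 0.783693.
The centroid is at the centre, 0.965 m below the top of the plate, so y_c = 1.2 + 0.965 = 2.165 m and h_c = 2.165 × 0.783693 = 1.6967 m.
A = π(0.965)² = 2.92553 m².
Resultant F = γ·h_c·A = 7.74009 × 1.6967 × 2.92553 = 38.4198 kN.
I_c = πr⁴/4 = π × 0.965⁴/4 = 0.681082 m⁴.
Centre of pressure: y_p = y_c + I_c/(y_c·A) = 2.165 + 0.681082/(2.165 × 2.92553) = 2.165 + 0.107532 = 2.27253 m along the plane.
Vertically, h_p = y_p·sinθ = 2.27253 × 0.783693 = 1.78097 m.

h_p = 1.781 m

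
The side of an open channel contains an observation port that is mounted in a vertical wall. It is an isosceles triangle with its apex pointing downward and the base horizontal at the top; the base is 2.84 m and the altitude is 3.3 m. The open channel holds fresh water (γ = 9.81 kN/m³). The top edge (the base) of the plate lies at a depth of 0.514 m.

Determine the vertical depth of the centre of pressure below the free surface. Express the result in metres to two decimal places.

γ = 9.81 kN/m³.
With the apex down, the centroid sits h/3 = 3.3/3 = 1.1 m below the base (the top edge), so the centroid depth is h_c = 0.514 + 1.1 = 1.614 m.
A = ½ × 2.84 × 3.3 = 4.686 m².
Resultant F = γ·h_c·A = 9.81 × 1.614 × 4.686 = 74.195 kN.
I_c = b·h³/36 = 2.84 × 3.3³/36 = 2.83503 m⁴.
Centre of pressure: y_p = y_c + I_c/(y_c·A) = 1.614 + 2.83503/(1.614 × 4.686) = 1.614 + 0.374845 = 1.98884 m along the plane.

h_p = 1.99 m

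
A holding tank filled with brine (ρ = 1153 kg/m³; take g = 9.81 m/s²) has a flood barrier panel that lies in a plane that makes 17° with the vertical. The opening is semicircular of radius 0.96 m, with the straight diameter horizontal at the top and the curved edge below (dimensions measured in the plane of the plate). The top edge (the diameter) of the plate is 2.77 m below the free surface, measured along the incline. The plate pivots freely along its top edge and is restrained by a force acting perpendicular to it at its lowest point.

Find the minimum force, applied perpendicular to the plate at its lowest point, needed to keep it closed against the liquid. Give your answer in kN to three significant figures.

P ≈ 22.2 kN

γ = ρg = 1153 × 9.81 / 1000 = 11.31093 kN/m³.
The plate makes 17° with the vertical, i.e. θ = 90° − 17° = 73° to the horizontal. Measuring y along the incline from the free-surface line, vertical depth h = y·sinθ with sinθ = 0.956305.
The centroid of a semicircle lies 4r/(3π) = 0.407437 m from the diameter, here below the top edge, so y_c = 2.77 + 0.407437 = 3.17744 m and h_c = 3.17744 × 0.956305 = 3.0386 m.
A = πr²/2 = π × 0.96²/2 = 1.44765 m².
Resultant F = γ·h_c·A = 11.31093 × 3.0386 × 1.44765 = 49.7549 kN.
I_c = (π/8 − 8/(9π))·r⁴ = 0.109757 × 0.96⁴ = 0.0932217 m⁴.
Centre of pressure: y_p = y_c + I_c/(y_c·A) = 3.17744 + 0.0932217/(3.17744 × 1.44765) = 3.17744 + 0.0202664 = 3.19771 m along the plane.
The resultant acts 0.407437 + 0.0202664 = 0.427703 m (along the plate) below the hinge at the top edge, so the moment about the hinge is M = F × 0.427703 = 49.7549 × 0.427703 = 21.2803 kN·m.
A normal force at the bottom, 0.96 m from the hinge, must supply this moment: P = 21.2803/0.96 = 22.167 kN.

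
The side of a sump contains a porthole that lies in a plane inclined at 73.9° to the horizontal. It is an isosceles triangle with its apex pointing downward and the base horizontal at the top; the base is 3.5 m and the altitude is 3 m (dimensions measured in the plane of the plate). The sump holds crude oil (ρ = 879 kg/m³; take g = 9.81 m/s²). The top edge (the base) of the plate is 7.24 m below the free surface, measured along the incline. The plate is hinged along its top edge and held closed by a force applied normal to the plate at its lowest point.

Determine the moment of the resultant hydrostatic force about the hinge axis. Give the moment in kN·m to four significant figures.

γ = ρg = 879 × 9.81 / 1000 = 8.62299 kN/m³.
Let θ = 73.9° be the plate's angle to the horizontal; measure y along the incline from where the plane meets the free surface. Vertical depth h = y·sinθ with sinθ = 0.960779.
With the apex down, the centroid sits h/3 = 3/3 = 1 m below the base (the top edge), so y_c = 7.24 + 1 = 8.24 m and h_c = 8.24 × 0.960779 = 7.91682 m.
A = ½ × 3.5 × 3 = 5.25 m².
Resultant F = γ·h_c·A = 8.62299 × 7.91682 × 5.25 = 358.4 kN.
I_c = b·h³/36 = 3.5 × 3³/36 = 2.625 m⁴.
Centre of pressure: y_p = y_c + I_c/(y_c·A) = 8.24 + 2.625/(8.24 × 5.25) = 8.24 + 0.0606796 = 8.30068 m along the plane.
The resultant acts 1 + 0.0606796 = 1.06068 m (along the plate) below the hinge at the top edge, so the moment about the hinge is M = F × 1.06068 = 358.4 × 1.06068 = 380.148 kN·m.

M ≈ 380.1 kN·m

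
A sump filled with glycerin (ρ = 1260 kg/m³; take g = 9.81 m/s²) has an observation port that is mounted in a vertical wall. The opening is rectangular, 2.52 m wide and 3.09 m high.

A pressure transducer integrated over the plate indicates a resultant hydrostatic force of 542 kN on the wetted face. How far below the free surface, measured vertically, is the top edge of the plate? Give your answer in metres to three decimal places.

γ = ρg = 1260 × 9.81 / 1000 = 12.3606 kN/m³.
A = 2.52 × 3.09 = 7.7868 m².
From F = γ·h_c·A, the centroid depth is h_c = 542/(12.3606 × 7.7868) = 5.6312 m.
The centroid lies 3.09/2 = 1.545 m below the top edge, so the top edge sits at h_top = 5.6312 − 1.545 = 4.0862 m below the surface.

d_top ≈ 4.086 m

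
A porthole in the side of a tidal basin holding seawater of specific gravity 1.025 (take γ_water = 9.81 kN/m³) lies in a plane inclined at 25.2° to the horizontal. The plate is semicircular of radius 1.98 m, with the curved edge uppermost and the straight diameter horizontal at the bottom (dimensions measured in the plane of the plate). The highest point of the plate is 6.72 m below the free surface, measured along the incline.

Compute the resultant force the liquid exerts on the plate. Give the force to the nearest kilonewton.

F ≈ 207 kN

γ = 1.025 × 9.81 = 10.05525 kN/m³.
Let θ = 25.2° be the plate's angle to the horizontal; measure y along the incline from where the plane meets the free surface. Vertical depth h = y·sinθ with sinθ = 0.425779.
The centroid lies 4r/(3π) = 0.840338 m above the diameter, so r − 4r/(3π) = 1.98 − 0.840338 = 1.13966 m below the topmost point, so y_c = 6.72 + 1.13966 = 7.85966 m and h_c = 7.85966 × 0.425779 = 3.34648 m.
A = πr²/2 = π × 1.98²/2 = 6.15815 m².
Resultant F = γ·h_c·A = 10.05525 × 3.34648 × 6.15815 = 207.22 kN.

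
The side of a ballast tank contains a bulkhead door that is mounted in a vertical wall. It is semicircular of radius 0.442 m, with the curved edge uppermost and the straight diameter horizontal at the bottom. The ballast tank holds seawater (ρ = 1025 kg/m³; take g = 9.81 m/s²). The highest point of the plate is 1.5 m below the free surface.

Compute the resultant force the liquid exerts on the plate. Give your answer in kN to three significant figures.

F ≈ 5.41 kN

γ = ρg = 1025 × 9.81 / 1000 = 10.05525 kN/m³.
The centroid lies 4r/(3π) = 0.187591 m above the diameter, so r − 4r/(3π) = 0.442 − 0.187591 = 0.254409 m below the topmost point, so the centroid depth is h_c = 1.5 + 0.254409 = 1.75441 m.
A = πr²/2 = π × 0.442²/2 = 0.306877 m².
Resultant F = γ·h_c·A = 10.05525 × 1.75441 × 0.306877 = 5.41363 kN.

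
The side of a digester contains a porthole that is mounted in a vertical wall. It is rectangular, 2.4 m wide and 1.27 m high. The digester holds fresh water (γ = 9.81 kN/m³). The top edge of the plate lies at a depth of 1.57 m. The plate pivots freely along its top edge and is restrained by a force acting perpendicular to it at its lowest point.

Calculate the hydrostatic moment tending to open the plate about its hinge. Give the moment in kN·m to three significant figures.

γ = 9.81 kN/m³.
The centroid lies 1.27/2 = 0.635 m below the top edge, so the centroid depth is h_c = 1.57 + 0.635 = 2.205 m.
A = 2.4 × 1.27 = 3.048 m².
Resultant F = γ·h_c·A = 9.81 × 2.205 × 3.048 = 65.9314 kN.
I_c = b·h³/12 = 2.4 × 1.27³/12 = 0.409677 m⁴.
Centre of pressure: y_p = y_c + I_c/(y_c·A) = 2.205 + 0.409677/(2.205 × 3.048) = 2.205 + 0.0609562 = 2.26596 m along the plane.
The resultant acts 0.635 + 0.0609562 = 0.695956 m (along the plate) below the hinge at the top edge, so the moment about the hinge is M = F × 0.695956 = 65.9314 × 0.695956 = 45.8854 kN·m.

M ≈ 45.9 kN·m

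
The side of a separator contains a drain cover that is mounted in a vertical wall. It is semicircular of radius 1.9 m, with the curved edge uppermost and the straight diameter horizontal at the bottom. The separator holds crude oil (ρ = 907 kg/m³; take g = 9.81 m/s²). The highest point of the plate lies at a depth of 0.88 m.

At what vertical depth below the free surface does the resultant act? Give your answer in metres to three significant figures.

h_p = 2.10 m

γ = ρg = 907 × 9.81 / 1000 = 8.89767 kN/m³.
The centroid lies 4r/(3π) = 0.806385 m above the diameter, so r − 4r/(3π) = 1.9 − 0.806385 = 1.09361 m below the topmost point, so the centroid depth is h_c = 0.88 + 1.09361 = 1.97361 m.
A = πr²/2 = π × 1.9²/2 = 5.67057 m².
Resultant F = γ·h_c·A = 8.89767 × 1.97361 × 5.67057 = 99.5782 kN.
I_c = (π/8 − 8/(9π))·r⁴ = 0.109757 × 1.9⁴ = 1.43036 m⁴.
Centre of pressure: y_p = y_c + I_c/(y_c·A) = 1.97361 + 1.43036/(1.97361 × 5.67057) = 1.97361 + 0.127808 = 2.10142 m along the plane.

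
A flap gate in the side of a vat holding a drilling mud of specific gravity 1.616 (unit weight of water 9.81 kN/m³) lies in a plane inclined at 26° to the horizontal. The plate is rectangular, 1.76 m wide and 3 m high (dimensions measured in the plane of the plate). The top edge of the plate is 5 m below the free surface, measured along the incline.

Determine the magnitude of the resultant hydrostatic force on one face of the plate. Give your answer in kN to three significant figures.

γ = 1.616 × 9.81 = 15.85296 kN/m³.
Let θ = 26° be the plate's angle to the horizontal; measure y along the incline from where the plane meets the free surface. Vertical depth h = y·sinθ with sinθ = 0.438371.
The centroid lies 3/2 = 1.5 m below the top edge, so y_c = 5 + 1.5 = 6.5 m and h_c = 6.5 × 0.438371 = 2.84941 m.
A = 1.76 × 3 = 5.28 m².
Resultant F = γ·h_c·A = 15.85296 × 2.84941 × 5.28 = 238.506 kN.

F ≈ 239 kN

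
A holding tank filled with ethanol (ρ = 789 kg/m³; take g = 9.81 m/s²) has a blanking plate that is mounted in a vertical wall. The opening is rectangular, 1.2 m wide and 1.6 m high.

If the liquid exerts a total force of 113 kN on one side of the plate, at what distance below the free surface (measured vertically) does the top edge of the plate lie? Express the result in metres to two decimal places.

d_top ≈ 6.80 m

γ = ρg = 789 × 9.81 / 1000 = 7.74009 kN/m³.
A = 1.2 × 1.6 = 1.92 m².
From F = γ·h_c·A, the centroid depth is h_c = 113/(7.74009 × 1.92) = 7.60381 m.
The centroid lies 1.6/2 = 0.8 m below the top edge, so the top edge sits at h_top = 7.60381 − 0.8 = 6.80381 m below the surface.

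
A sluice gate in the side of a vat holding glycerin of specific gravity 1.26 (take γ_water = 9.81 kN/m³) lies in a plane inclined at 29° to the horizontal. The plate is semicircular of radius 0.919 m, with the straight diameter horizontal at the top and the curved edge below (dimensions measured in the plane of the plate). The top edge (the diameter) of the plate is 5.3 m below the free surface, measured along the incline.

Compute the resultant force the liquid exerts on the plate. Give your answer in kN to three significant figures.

γ = 1.26 × 9.81 = 12.3606 kN/m³.
Let θ = 29° be the plate's angle to the horizontal; measure y along the incline from where the plane meets the free surface. Vertical depth h = y·sinθ with sinθ = 0.484810.
The centroid of a semicircle lies 4r/(3π) = 0.390036 m from the diameter, here below the top edge, so y_c = 5.3 + 0.390036 = 5.69004 m and h_c = 5.69004 × 0.484810 = 2.75859 m.
A = πr²/2 = π × 0.919²/2 = 1.32663 m².
Resultant F = γ·h_c·A = 12.3606 × 2.75859 × 1.32663 = 45.2352 kN.

F ≈ 45.2 kN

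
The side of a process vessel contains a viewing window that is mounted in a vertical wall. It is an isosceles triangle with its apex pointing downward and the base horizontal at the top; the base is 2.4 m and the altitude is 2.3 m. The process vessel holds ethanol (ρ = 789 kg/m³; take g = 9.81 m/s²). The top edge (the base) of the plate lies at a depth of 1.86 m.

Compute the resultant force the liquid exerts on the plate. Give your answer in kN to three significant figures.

γ = ρg = 789 × 9.81 / 1000 = 7.74009 kN/m³.
With the apex down, the centroid sits h/3 = 2.3/3 = 0.766667 m below the base (the top edge), so the centroid depth is h_c = 1.86 + 0.766667 = 2.62667 m.
A = ½ × 2.4 × 2.3 = 2.76 m².
Resultant F = γ·h_c·A = 7.74009 × 2.62667 × 2.76 = 56.1126 kN.

F ≈ 56.1 kN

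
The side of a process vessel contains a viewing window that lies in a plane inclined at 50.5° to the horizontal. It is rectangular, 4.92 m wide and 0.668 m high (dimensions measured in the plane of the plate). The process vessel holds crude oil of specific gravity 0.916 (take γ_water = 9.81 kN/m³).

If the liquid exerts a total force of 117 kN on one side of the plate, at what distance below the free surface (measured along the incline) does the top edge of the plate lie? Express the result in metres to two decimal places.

y_top ≈ 4.80 m

γ = 0.916 × 9.81 = 8.98596 kN/m³.
A = 4.92 × 0.668 = 3.28656 m².
From F = γ·h_c·A, the centroid depth is h_c = 117/(8.98596 × 3.28656) = 3.96168 m.
Let θ = 50.5° be the plate's angle to the horizontal; measure y along the incline from where the plane meets the free surface. Vertical depth h = y·sinθ with sinθ = 0.771625.
Along the incline, y_c = h_c/sinθ = 3.96168/0.771625 = 5.1342 m.
The centroid lies 0.668/2 = 0.334 m below the top edge, so the top edge sits at y_top = 5.1342 − 0.334 = 4.8002 m along the incline.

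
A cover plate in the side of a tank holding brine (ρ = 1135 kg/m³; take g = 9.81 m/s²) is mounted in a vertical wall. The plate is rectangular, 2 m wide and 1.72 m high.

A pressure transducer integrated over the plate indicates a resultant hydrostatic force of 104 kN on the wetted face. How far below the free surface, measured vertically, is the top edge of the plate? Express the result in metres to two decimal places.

d_top ≈ 1.86 m

γ = ρg = 1135 × 9.81 / 1000 = 11.13435 kN/m³.
A = 2 × 1.72 = 3.44 m².
From F = γ·h_c·A, the centroid depth is h_c = 104/(11.13435 × 3.44) = 2.71525 m.
The centroid lies 1.72/2 = 0.86 m below the top edge, so the top edge sits at h_top = 2.71525 − 0.86 = 1.85525 m below the surface.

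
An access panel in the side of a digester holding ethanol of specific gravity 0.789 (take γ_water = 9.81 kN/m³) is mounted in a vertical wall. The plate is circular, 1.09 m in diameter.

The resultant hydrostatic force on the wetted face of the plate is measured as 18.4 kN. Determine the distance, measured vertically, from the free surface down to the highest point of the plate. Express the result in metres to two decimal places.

d_top ≈ 2.00 m

γ = 0.789 × 9.81 = 7.74009 kN/m³.
A = π(0.545)² = 0.933132 m².
From F = γ·h_c·A, the centroid depth is h_c = 18.4/(7.74009 × 0.933132) = 2.54759 m.
The centroid is at the centre, 0.545 m below the top of the plate, so the highest point sits at h_top = 2.54759 − 0.545 = 2.00259 m below the surface.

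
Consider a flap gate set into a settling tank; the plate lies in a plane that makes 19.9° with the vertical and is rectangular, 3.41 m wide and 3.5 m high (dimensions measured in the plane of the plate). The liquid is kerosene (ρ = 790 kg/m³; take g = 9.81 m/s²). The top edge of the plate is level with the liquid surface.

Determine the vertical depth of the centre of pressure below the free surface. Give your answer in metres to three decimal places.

h_p = 2.194 m

γ = ρg = 790 × 9.81 / 1000 = 7.7499 kN/m³.
The plate makes 19.9° with the vertical, i.e. θ = 90° − 19.9° = 70.1° to the horizontal. Measuring y along the incline from the free-surface line, vertical depth h = y·sinθ with sinθ = 0.940288.
The centroid lies 3.5/2 = 1.75 m below the top edge, so y_c = 1.75 m and h_c = 1.75 × 0.940288 = 1.6455 m.
A = 3.41 × 3.5 = 11.935 m².
Resultant F = γ·h_c·A = 7.7499 × 1.6455 × 11.935 = 152.201 kN.
I_c = b·h³/12 = 3.41 × 3.5³/12 = 12.1836 m⁴.
Centre of pressure: y_p = y_c + I_c/(y_c·A) = 1.75 + 12.1836/(1.75 × 11.935) = 1.75 + 0.583331 = 2.33333 m along the plane.
Vertically, h_p = y_p·sinθ = 2.33333 × 0.940288 = 2.194 m.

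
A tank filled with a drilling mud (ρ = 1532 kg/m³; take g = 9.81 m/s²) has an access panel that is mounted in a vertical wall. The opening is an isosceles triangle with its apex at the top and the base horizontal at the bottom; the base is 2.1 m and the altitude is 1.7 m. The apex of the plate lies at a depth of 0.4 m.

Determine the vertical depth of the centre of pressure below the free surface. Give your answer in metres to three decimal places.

h_p = 1.638 m

γ = ρg = 1532 × 9.81 / 1000 = 15.02892 kN/m³.
With the apex up, the centroid sits 2h/3 = 2 × 1.7/3 = 1.13333 m below the apex, so the centroid depth is h_c = 0.4 + 1.13333 = 1.53333 m.
A = ½ × 2.1 × 1.7 = 1.785 m².
Resultant F = γ·h_c·A = 15.02892 × 1.53333 × 1.785 = 41.1341 kN.
I_c = b·h³/36 = 2.1 × 1.7³/36 = 0.286592 m⁴.
Centre of pressure: y_p = y_c + I_c/(y_c·A) = 1.53333 + 0.286592/(1.53333 × 1.785) = 1.53333 + 0.10471 = 1.63804 m along the plane.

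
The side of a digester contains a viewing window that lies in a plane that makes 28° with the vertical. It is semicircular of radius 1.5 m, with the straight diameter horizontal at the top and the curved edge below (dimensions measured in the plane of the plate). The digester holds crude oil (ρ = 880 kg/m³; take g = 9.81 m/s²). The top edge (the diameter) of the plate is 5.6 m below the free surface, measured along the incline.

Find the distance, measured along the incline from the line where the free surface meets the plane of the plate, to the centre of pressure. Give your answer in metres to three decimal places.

γ = ρg = 880 × 9.81 / 1000 = 8.6328 kN/m³.
The plate makes 28° with the vertical, i.e. θ = 90° − 28° = 62° to the horizontal. Measuring y along the incline from the free-surface line, vertical depth h = y·sinθ with sinθ = 0.882948.
The centroid of a semicircle lies 4r/(3π) = 0.63662 m from the diameter, here below the top edge, so y_c = 5.6 + 0.63662 = 6.23662 m and h_c = 6.23662 × 0.882948 = 5.50661 m.
A = πr²/2 = π × 1.5²/2 = 3.53429 m².
Resultant F = γ·h_c·A = 8.6328 × 5.50661 × 3.53429 = 168.011 kN.
I_c = (π/8 − 8/(9π))·r⁴ = 0.109757 × 1.5⁴ = 0.555645 m⁴.
Centre of pressure: y_p = y_c + I_c/(y_c·A) = 6.23662 + 0.555645/(6.23662 × 3.53429) = 6.23662 + 0.0252084 = 6.26183 m along the plane.

y_p = 6.262 m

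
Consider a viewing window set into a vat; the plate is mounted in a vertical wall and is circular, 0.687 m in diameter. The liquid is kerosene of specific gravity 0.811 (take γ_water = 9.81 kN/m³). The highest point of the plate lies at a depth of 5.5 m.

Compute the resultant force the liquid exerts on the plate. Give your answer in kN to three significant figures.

γ = 0.811 × 9.81 = 7.95591 kN/m³.
The centroid is at the centre, 0.3435 m below the top of the plate, so the centroid depth is h_c = 5.5 + 0.3435 = 5.8435 m.
A = π(0.3435)² = 0.370684 m².
Resultant F = γ·h_c·A = 7.95591 × 5.8435 × 0.370684 = 17.2332 kN.

F ≈ 17.2 kN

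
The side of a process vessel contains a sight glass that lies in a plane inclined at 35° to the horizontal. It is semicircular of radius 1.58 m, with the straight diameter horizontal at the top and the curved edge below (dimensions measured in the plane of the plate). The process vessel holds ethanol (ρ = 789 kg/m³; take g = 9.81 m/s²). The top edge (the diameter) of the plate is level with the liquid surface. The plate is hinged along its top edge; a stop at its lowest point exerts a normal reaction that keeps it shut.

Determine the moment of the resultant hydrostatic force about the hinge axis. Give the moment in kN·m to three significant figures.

γ = ρg = 789 × 9.81 / 1000 = 7.74009 kN/m³.
Let θ = 35° be the plate's angle to the horizontal; measure y along the incline from where the plane meets the free surface. Vertical depth h = y·sinθ with sinθ = 0.573576.
The centroid of a semicircle lies 4r/(3π) = 0.670573 m from the diameter, here below the top edge, so y_c = 0.670573 m and h_c = 0.670573 × 0.573576 = 0.384625 m.
A = πr²/2 = π × 1.58²/2 = 3.92134 m².
Resultant F = γ·h_c·A = 7.74009 × 0.384625 × 3.92134 = 11.674 kN.
I_c = (π/8 − 8/(9π))·r⁴ = 0.109757 × 1.58⁴ = 0.684007 m⁴.
Centre of pressure: y_p = y_c + I_c/(y_c·A) = 0.670573 + 0.684007/(0.670573 × 3.92134) = 0.670573 + 0.260124 = 0.930697 m along the plane.
The resultant acts 0.670573 + 0.260124 = 0.930697 m (along the plate) below the hinge at the top edge, so the moment about the hinge is M = F × 0.930697 = 11.674 × 0.930697 = 10.865 kN·m.

M ≈ 10.9 kN·m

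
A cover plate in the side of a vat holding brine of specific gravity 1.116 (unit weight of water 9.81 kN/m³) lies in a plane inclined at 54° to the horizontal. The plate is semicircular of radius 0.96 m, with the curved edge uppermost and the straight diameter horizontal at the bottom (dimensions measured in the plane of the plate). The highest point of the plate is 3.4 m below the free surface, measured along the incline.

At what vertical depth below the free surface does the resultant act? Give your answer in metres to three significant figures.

h_p = 3.21 m

γ = 1.116 × 9.81 = 10.94796 kN/m³.
Let θ = 54° be the plate's angle to the horizontal; measure y along the incline from where the plane meets the free surface. Vertical depth h = y·sinθ with sinθ = 0.809017.
The centroid lies 4r/(3π) = 0.407437 m above the diameter, so r − 4r/(3π) = 0.96 − 0.407437 = 0.552563 m below the topmost point, so y_c = 3.4 + 0.552563 = 3.95256 m and h_c = 3.95256 × 0.809017 = 3.19769 m.
A = πr²/2 = π × 0.96²/2 = 1.44765 m².
Resultant F = γ·h_c·A = 10.94796 × 3.19769 × 1.44765 = 50.6796 kN.
I_c = (π/8 − 8/(9π))·r⁴ = 0.109757 × 0.96⁴ = 0.0932217 m⁴.
Centre of pressure: y_p = y_c + I_c/(y_c·A) = 3.95256 + 0.0932217/(3.95256 × 1.44765) = 3.95256 + 0.016292 = 3.96885 m along the plane.
Vertically, h_p = y_p·sinθ = 3.96885 × 0.809017 = 3.21087 m.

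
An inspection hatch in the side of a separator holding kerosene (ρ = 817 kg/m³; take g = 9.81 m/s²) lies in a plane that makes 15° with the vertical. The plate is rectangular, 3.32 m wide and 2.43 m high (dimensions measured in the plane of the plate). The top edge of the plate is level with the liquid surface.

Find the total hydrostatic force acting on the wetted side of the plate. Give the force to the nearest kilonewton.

F ≈ 76 kN

γ = ρg = 817 × 9.81 / 1000 = 8.01477 kN/m³.
The plate makes 15° with the vertical, i.e. θ = 90° − 15° = 75° to the horizontal. Measuring y along the incline from the free-surface line, vertical depth h = y·sinθ with sinθ = 0.965926.
The centroid lies 2.43/2 = 1.215 m below the top edge, so y_c = 1.215 m and h_c = 1.215 × 0.965926 = 1.1736 m.
A = 3.32 × 2.43 = 8.0676 m².
Resultant F = γ·h_c·A = 8.01477 × 1.1736 × 8.0676 = 75.8849 kN.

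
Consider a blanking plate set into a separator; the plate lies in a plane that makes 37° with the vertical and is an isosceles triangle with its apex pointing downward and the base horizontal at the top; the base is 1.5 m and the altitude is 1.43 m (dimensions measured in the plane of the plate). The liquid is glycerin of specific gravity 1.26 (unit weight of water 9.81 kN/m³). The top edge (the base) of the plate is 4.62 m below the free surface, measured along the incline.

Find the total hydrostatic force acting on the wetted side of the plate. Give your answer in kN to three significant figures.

γ = 1.26 × 9.81 = 12.3606 kN/m³.
The plate makes 37° with the vertical, i.e. θ = 90° − 37° = 53° to the horizontal. Measuring y along the incline from the free-surface line, vertical depth h = y·sinθ with sinθ = 0.798636.
With the apex down, the centroid sits h/3 = 1.43/3 = 0.476667 m below the base (the top edge), so y_c = 4.62 + 0.476667 = 5.09667 m and h_c = 5.09667 × 0.798636 = 4.07038 m.
A = ½ × 1.5 × 1.43 = 1.0725 m².
Resultant F = γ·h_c·A = 12.3606 × 4.07038 × 1.0725 = 53.96 kN.

F ≈ 54.0 kN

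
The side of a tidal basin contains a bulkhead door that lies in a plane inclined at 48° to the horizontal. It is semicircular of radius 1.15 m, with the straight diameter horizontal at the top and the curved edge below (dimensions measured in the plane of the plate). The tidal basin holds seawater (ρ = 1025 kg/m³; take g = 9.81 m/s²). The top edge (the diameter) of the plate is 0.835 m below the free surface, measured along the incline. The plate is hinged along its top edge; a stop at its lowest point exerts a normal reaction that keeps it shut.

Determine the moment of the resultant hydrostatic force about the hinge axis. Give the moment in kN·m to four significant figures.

γ = ρg = 1025 × 9.81 / 1000 = 10.05525 kN/m³.
Let θ = 48° be the plate's angle to the horizontal; measure y along the incline from where the plane meets the free surface. Vertical depth h = y·sinθ with sinθ = 0.743145.
The centroid of a semicircle lies 4r/(3π) = 0.488075 m from the diameter, here below the top edge, so y_c = 0.835 + 0.488075 = 1.32308 m and h_c = 1.32308 × 0.743145 = 0.98324 m.
A = πr²/2 = π × 1.15²/2 = 2.07738 m².
Resultant F = γ·h_c·A = 10.05525 × 0.98324 × 2.07738 = 20.5385 kN.
I_c = (π/8 − 8/(9π))·r⁴ = 0.109757 × 1.15⁴ = 0.191966 m⁴.
Centre of pressure: y_p = y_c + I_c/(y_c·A) = 1.32308 + 0.191966/(1.32308 × 2.07738) = 1.32308 + 0.0698429 = 1.39292 m along the plane.
The resultant acts 0.488075 + 0.0698429 = 0.557918 m (along the plate) below the hinge at the top edge, so the moment about the hinge is M = F × 0.557918 = 20.5385 × 0.557918 = 11.4588 kN·m.

M ≈ 11.46 kN·m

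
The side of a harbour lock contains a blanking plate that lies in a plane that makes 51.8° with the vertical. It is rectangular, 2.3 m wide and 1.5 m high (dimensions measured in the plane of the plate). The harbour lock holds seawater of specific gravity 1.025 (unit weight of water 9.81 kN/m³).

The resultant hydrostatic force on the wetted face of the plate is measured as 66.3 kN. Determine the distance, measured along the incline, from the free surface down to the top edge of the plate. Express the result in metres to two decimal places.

γ = 1.025 × 9.81 = 10.05525 kN/m³.
A = 2.3 × 1.5 = 3.45 m².
From F = γ·h_c·A, the centroid depth is h_c = 66.3/(10.05525 × 3.45) = 1.91118 m.
The plate makes 51.8° with the vertical, i.e. θ = 90° − 51.8° = 38.2° to the horizontal. Measuring y along the incline from the free-surface line, vertical depth h = y·sinθ with sinθ = 0.618408.
Along the incline, y_c = h_c/sinθ = 1.91118/0.618408 = 3.09048 m.
The centroid lies 1.5/2 = 0.75 m below the top edge, so the top edge sits at y_top = 3.09048 − 0.75 = 2.34048 m along the incline.

y_top ≈ 2.34 m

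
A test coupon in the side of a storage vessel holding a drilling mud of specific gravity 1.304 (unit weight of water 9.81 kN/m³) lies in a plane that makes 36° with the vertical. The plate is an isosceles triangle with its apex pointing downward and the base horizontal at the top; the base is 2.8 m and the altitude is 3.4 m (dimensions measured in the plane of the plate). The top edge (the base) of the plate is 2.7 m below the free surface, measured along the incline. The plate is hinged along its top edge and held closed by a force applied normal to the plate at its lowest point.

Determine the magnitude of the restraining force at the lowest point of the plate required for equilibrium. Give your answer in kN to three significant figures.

P ≈ 72.3 kN

γ = 1.304 × 9.81 = 12.79224 kN/m³.
The plate makes 36° with the vertical, i.e. θ = 90° − 36° = 54° to the horizontal. Measuring y along the incline from the free-surface line, vertical depth h = y·sinθ with sinθ = 0.809017.
With the apex down, the centroid sits h/3 = 3.4/3 = 1.13333 m below the base (the top edge), so y_c = 2.7 + 1.13333 = 3.83333 m and h_c = 3.83333 × 0.809017 = 3.10123 m.
A = ½ × 2.8 × 3.4 = 4.76 m².
Resultant F = γ·h_c·A = 12.79224 × 3.10123 × 4.76 = 188.837 kN.
I_c = b·h³/36 = 2.8 × 3.4³/36 = 3.05698 m⁴.
Centre of pressure: y_p = y_c + I_c/(y_c·A) = 3.83333 + 3.05698/(3.83333 × 4.76) = 3.83333 + 0.167536 = 4.00087 m along the plane.
The resultant acts 1.13333 + 0.167536 = 1.30087 m (along the plate) below the hinge at the top edge, so the moment about the hinge is M = F × 1.30087 = 188.837 × 1.30087 = 245.652 kN·m.
A normal force at the bottom, 3.4 m from the hinge, must supply this moment: P = 245.652/3.4 = 72.2506 kN.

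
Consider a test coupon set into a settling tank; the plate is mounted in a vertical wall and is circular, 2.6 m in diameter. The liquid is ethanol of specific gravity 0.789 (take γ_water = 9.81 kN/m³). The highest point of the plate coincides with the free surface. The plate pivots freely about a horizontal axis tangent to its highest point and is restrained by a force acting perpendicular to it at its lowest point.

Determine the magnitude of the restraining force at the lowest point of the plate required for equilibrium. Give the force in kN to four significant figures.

P ≈ 33.39 kN

γ = 0.789 × 9.81 = 7.74009 kN/m³.
The centroid is at the centre, 1.3 m below the top of the plate, so the centroid depth is h_c = 1.3 m.
A = π(1.3)² = 5.30929 m².
Resultant F = γ·h_c·A = 7.74009 × 1.3 × 5.30929 = 53.4227 kN.
I_c = πr⁴/4 = π × 1.3⁴/4 = 2.24318 m⁴.
Centre of pressure: y_p = y_c + I_c/(y_c·A) = 1.3 + 2.24318/(1.3 × 5.30929) = 1.3 + 0.325001 = 1.625 m along the plane.
The resultant acts 1.3 + 0.325001 = 1.625 m (along the plate) below the hinge at the top edge, so the moment about the hinge is M = F × 1.625 = 53.4227 × 1.625 = 86.8119 kN·m.
A normal force at the bottom, 2.6 m from the hinge, must supply this moment: P = 86.8119/2.6 = 33.3892 kN.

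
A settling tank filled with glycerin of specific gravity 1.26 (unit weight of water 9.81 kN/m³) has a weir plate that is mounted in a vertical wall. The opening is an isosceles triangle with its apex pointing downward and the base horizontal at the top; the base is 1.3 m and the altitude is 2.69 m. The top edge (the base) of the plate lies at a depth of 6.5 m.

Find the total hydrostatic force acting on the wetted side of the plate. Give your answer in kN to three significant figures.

F ≈ 160 kN

γ = 1.26 × 9.81 = 12.3606 kN/m³.
With the apex down, the centroid sits h/3 = 2.69/3 = 0.896667 m below the base (the top edge), so the centroid depth is h_c = 6.5 + 0.896667 = 7.39667 m.
A = ½ × 1.3 × 2.69 = 1.7485 m².
Resultant F = γ·h_c·A = 12.3606 × 7.39667 × 1.7485 = 159.861 kN.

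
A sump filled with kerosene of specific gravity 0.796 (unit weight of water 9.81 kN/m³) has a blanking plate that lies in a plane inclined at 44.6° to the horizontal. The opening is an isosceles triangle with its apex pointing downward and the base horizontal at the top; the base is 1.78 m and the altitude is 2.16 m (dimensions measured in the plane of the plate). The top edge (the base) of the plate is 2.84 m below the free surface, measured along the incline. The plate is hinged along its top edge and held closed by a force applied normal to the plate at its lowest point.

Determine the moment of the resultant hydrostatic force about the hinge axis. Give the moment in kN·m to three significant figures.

γ = 0.796 × 9.81 = 7.80876 kN/m³.
Let θ = 44.6° be the plate's angle to the horizontal; measure y along the incline from where the plane meets the free surface. Vertical depth h = y·sinθ with sinθ = 0.702153.
With the apex down, the centroid sits h/3 = 2.16/3 = 0.72 m below the base (the top edge), so y_c = 2.84 + 0.72 = 3.56 m and h_c = 3.56 × 0.702153 = 2.49966 m.
A = ½ × 1.78 × 2.16 = 1.9224 m².
Resultant F = γ·h_c·A = 7.80876 × 2.49966 × 1.9224 = 37.5238 kN.
I_c = b·h³/36 = 1.78 × 2.16³/36 = 0.498286 m⁴.
Centre of pressure: y_p = y_c + I_c/(y_c·A) = 3.56 + 0.498286/(3.56 × 1.9224) = 3.56 + 0.072809 = 3.63281 m along the plane.
The resultant acts 0.72 + 0.072809 = 0.792809 m (along the plate) below the hinge at the top edge, so the moment about the hinge is M = F × 0.792809 = 37.5238 × 0.792809 = 29.7492 kN·m.

M ≈ 29.7 kN·m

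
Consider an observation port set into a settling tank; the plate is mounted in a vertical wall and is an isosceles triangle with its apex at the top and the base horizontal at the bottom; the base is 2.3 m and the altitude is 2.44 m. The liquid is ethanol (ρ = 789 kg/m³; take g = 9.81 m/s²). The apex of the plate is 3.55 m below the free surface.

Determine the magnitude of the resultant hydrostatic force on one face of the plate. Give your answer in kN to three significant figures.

F ≈ 112 kN

γ = ρg = 789 × 9.81 / 1000 = 7.74009 kN/m³.
With the apex up, the centroid sits 2h/3 = 2 × 2.44/3 = 1.62667 m below the apex, so the centroid depth is h_c = 3.55 + 1.62667 = 5.17667 m.
A = ½ × 2.3 × 2.44 = 2.806 m².
Resultant F = γ·h_c·A = 7.74009 × 5.17667 × 2.806 = 112.431 kN.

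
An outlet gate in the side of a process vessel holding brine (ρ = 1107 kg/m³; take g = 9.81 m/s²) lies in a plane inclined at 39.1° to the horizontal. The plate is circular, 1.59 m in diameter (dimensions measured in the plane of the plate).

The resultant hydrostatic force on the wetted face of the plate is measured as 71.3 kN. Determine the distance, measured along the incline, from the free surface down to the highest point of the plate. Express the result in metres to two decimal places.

γ = ρg = 1107 × 9.81 / 1000 = 10.85967 kN/m³.
A = π(0.795)² = 1.98557 m².
From F = γ·h_c·A, the centroid depth is h_c = 71.3/(10.85967 × 1.98557) = 3.30665 m.
Let θ = 39.1° be the plate's angle to the horizontal; measure y along the incline from where the plane meets the free surface. Vertical depth h = y·sinθ with sinθ = 0.630676.
Along the incline, y_c = h_c/sinθ = 3.30665/0.630676 = 5.24302 m.
The centroid is at the centre, 0.795 m below the top of the plate, so the highest point sits at y_top = 5.24302 − 0.795 = 4.44802 m along the incline.

y_top ≈ 4.45 m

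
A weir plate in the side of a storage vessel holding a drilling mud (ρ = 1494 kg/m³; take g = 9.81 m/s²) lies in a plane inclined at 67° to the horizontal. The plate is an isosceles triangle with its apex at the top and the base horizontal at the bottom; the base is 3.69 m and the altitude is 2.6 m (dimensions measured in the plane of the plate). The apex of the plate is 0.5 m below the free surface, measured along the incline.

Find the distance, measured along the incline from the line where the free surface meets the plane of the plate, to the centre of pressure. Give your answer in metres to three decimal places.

y_p = 2.401 m

γ = ρg = 1494 × 9.81 / 1000 = 14.65614 kN/m³.
Let θ = 67° be the plate's angle to the horizontal; measure y along the incline from where the plane meets the free surface. Vertical depth h = y·sinθ with sinθ = 0.920505.
With the apex up, the centroid sits 2h/3 = 2 × 2.6/3 = 1.73333 m below the apex, so y_c = 0.5 + 1.73333 = 2.23333 m and h_c = 2.23333 × 0.920505 = 2.05579 m.
A = ½ × 3.69 × 2.6 = 4.797 m².
Resultant F = γ·h_c·A = 14.65614 × 2.05579 × 4.797 = 144.533 kN.
I_c = b·h³/36 = 3.69 × 2.6³/36 = 1.80154 m⁴.
Centre of pressure: y_p = y_c + I_c/(y_c·A) = 2.23333 + 1.80154/(2.23333 × 4.797) = 2.23333 + 0.168159 = 2.40149 m along the plane.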